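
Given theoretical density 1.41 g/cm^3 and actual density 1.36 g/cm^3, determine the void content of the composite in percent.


Void% = (rho_theo - rho_actual)/rho_theo * 100 = (1.41 - 1.36)/1.41 * 100 = 3.55%

3.55%


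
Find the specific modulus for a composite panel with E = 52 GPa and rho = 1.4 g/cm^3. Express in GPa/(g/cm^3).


Specific stiffness = E/rho = 52/1.4 = 37.1 GPa/(g/cm^3)

37.1 GPa/(g/cm^3)


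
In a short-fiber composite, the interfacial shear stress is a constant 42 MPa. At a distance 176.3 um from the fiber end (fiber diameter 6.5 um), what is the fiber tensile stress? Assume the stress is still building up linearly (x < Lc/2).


Force balance: sigma_f * (pi*d^2/4) = tau * (pi*d) * x  ->  sigma_f = 4 * tau * x / d
sigma_f = 4 * 42 * 176.3 / 6.5 = 4556.7 MPa

4556.7 MPa


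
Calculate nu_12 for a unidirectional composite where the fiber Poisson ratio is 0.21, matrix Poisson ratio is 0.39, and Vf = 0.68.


nu_12 = nu_f*Vf + nu_m*(1-Vf) = 0.21*0.68 + 0.39*0.32 = 0.2676

0.2676


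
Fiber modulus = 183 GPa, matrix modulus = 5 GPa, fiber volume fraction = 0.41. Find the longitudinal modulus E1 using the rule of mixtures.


E1 = Ef*Vf + Em*(1-Vf) = 183*0.41 + 5*0.59 = 77.98 GPa

77.98 GPa


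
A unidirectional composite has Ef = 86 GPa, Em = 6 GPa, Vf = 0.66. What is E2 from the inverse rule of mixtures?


1/E2 = Vf/Ef + (1-Vf)/Em = 0.66/86 + 0.34/6
E2 = 15.54 GPa

15.54 GPa


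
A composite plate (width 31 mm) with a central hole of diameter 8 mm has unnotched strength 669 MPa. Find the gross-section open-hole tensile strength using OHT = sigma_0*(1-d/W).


OHT = sigma_0*(1-d/W) = 669*(1-8/31) = 496.4 MPa

496.4 MPa


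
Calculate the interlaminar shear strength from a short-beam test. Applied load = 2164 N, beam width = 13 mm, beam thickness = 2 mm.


ILSS = 3F/(4bh) = 3*2164/(4*13*2) = 62.42 MPa

62.42 MPa


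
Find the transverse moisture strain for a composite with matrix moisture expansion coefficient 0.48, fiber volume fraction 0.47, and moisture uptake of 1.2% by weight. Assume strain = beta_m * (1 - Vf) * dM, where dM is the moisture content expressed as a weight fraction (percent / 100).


dM = 1.2/100 = 0.012
strain = beta_m * (1-Vf) * dM = 0.48 * 0.53 * 0.012 = 0.0030528

0.0030528


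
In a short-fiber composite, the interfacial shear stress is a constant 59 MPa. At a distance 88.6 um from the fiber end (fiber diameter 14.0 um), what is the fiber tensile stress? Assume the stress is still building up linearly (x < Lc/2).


Force balance: sigma_f * (pi*d^2/4) = tau * (pi*d) * x  ->  sigma_f = 4 * tau * x / d
sigma_f = 4 * 59 * 88.6 / 14.0 = 1493.5 MPa

1493.5 MPa


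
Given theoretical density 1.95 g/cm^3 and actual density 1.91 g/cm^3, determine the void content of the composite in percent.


Void% = (rho_theo - rho_actual)/rho_theo * 100 = (1.95 - 1.91)/1.95 * 100 = 2.05%

2.05%


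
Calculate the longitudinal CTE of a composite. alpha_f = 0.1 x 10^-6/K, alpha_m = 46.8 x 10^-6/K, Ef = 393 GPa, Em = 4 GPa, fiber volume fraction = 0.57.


E1 = Ef*Vf + Em*(1-Vf) = 225.73
alpha_1 = (alpha_f*Ef*Vf + alpha_m*Em*(1-Vf))/E1 = 0.46 x 10^-6/K

0.46 x 10^-6/K


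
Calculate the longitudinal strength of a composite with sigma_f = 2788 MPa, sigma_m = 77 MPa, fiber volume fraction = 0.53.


sigma_1 = sigma_f*Vf + sigma_m*(1-Vf) = 2788*0.53 + 77*0.47 = 1513.8 MPa

1513.8 MPa


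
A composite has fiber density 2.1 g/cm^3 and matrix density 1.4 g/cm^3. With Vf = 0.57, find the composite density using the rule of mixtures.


rho_c = rho_f*Vf + rho_m*(1-Vf) = 2.1*0.57 + 1.4*0.43 = 1.799 g/cm^3

1.799 g/cm^3


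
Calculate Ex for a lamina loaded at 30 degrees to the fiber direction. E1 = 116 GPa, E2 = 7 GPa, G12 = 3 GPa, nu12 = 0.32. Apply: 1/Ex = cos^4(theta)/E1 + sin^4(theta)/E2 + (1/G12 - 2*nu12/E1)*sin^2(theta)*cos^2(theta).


cos^4(30) = 0.5625, sin^4(30) = 0.0625, sin^2(30)*cos^2(30) = 0.1875
1/G12 - 2*nu12/E1 = 1/3 - 2*0.32/116 = 0.327816 GPa^-1
1/Ex = 0.5625/116 + 0.0625/7 + 0.327816*0.1875 = 0.0752432 GPa^-1
Ex = 13.29 GPa

13.29 GPa


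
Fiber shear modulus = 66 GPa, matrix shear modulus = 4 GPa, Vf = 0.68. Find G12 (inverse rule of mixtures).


1/G12 = Vf/Gf + (1-Vf)/Gm = 0.68/66 + 0.32/4
G12 = 11.07 GPa

11.07 GPa


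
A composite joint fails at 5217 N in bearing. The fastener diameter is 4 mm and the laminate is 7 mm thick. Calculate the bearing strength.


sigma_br = F/(d*h) = 5217/(4*7) = 186.3 MPa

186.3 MPa


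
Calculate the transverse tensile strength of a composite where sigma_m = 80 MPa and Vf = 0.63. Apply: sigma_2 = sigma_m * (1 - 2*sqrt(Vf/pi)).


factor = 1 - 2*sqrt(0.63/pi) = 0.1044
sigma_2 = 80 * 0.1044 = 8.35 MPa

8.35 MPa


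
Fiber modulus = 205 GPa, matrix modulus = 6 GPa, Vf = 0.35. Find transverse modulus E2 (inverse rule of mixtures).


1/E2 = Vf/Ef + (1-Vf)/Em = 0.35/205 + 0.65/6
E2 = 9.09 GPa

9.09 GPa


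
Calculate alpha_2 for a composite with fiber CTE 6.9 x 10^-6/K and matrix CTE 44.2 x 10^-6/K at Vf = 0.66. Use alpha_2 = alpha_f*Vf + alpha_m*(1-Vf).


alpha_2 = alpha_f*Vf + alpha_m*(1-Vf) = 6.9*0.66 + 44.2*0.34 = 19.6 x 10^-6/K

19.6 x 10^-6/K


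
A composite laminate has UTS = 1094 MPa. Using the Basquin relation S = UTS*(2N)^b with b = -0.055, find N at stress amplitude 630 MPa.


N = 0.5 * (S/UTS)^(1/b) = 0.5 * (630/1094)^(1/-0.055) = 11395.3982 cycles

11395.3982 cycles


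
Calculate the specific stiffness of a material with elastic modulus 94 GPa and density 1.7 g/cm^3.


Specific stiffness = E/rho = 94/1.7 = 55.3 GPa/(g/cm^3)

55.3 GPa/(g/cm^3)


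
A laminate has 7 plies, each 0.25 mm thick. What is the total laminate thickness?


h = n * t_ply = 7 * 0.25 = 1.75 mm

1.75 mm


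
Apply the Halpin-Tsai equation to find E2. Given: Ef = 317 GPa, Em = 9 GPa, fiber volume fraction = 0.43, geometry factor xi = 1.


eta = (Ef/Em - 1)/(Ef/Em + xi) = (35.2222 - 1)/(35.2222 + 1) = 0.9448
E2 = Em*(1+xi*eta*Vf)/(1-eta*Vf) = 21.32 GPa

21.32 GPa


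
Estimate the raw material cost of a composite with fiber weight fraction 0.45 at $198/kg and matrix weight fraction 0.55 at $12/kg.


Cost = cost_f*Wf + cost_m*Wm = 198*0.45 + 12*0.55 = $95.7/kg

$95.7/kg


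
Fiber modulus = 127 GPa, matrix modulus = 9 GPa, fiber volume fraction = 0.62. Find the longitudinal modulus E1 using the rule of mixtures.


E1 = Ef*Vf + Em*(1-Vf) = 127*0.62 + 9*0.38 = 82.16 GPa

82.16 GPa


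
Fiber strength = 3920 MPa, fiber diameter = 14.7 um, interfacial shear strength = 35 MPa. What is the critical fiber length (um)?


Lc = sigma_f * d / (2 * tau_i) = 3920 * 14.7 / (2 * 35) = 823.2 um

823.2 um


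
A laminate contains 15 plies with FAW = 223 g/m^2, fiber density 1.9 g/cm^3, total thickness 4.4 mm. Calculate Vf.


Vf = n * FAW / (rho_f * h * 1000) = 15 * 223 / (1.9 * 4.4 * 1000) = 0.4001

0.4001


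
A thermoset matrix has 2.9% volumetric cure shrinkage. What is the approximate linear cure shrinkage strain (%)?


Linear shrinkage ≈ vol_shrink/3 = 2.9/3 = 0.967%

0.967%


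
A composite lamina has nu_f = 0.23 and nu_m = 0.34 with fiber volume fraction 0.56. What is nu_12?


nu_12 = nu_f*Vf + nu_m*(1-Vf) = 0.23*0.56 + 0.34*0.44 = 0.2784

0.2784


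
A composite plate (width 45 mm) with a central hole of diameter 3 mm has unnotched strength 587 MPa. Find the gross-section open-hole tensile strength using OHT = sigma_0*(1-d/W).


OHT = sigma_0*(1-d/W) = 587*(1-3/45) = 547.9 MPa

547.9 MPa


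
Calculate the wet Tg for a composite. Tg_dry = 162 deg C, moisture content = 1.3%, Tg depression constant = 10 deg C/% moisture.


Tg_wet = Tg_dry - k*moisture = 162 - 10*1.3 = 149.0 deg C

149.0 deg C


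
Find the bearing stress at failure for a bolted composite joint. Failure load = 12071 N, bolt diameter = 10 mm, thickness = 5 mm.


sigma_br = F/(d*h) = 12071/(10*5) = 241.4 MPa

241.4 MPa


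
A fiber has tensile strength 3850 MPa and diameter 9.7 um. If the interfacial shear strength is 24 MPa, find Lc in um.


Lc = sigma_f * d / (2 * tau_i) = 3850 * 9.7 / (2 * 24) = 778.0 um

778.0 um


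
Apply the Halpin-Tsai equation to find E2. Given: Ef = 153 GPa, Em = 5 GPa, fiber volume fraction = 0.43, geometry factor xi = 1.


eta = (Ef/Em - 1)/(Ef/Em + xi) = (30.6 - 1)/(30.6 + 1) = 0.9367
E2 = Em*(1+xi*eta*Vf)/(1-eta*Vf) = 11.74 GPa

11.74 GPa


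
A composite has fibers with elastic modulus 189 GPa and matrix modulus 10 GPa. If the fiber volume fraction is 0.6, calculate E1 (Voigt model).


E1 = Ef*Vf + Em*(1-Vf) = 189*0.6 + 10*0.4 = 117.4 GPa

117.4 GPa


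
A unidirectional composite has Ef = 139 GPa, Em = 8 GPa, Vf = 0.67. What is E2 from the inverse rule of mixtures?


1/E2 = Vf/Ef + (1-Vf)/Em = 0.67/139 + 0.33/8
E2 = 21.71 GPa

21.71 GPa


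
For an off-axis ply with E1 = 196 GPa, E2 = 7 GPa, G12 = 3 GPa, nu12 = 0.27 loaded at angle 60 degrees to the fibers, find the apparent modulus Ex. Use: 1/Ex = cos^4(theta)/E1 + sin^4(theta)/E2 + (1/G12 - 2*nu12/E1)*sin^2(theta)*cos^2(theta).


cos^4(60) = 0.0625, sin^4(60) = 0.5625, sin^2(60)*cos^2(60) = 0.1875
1/G12 - 2*nu12/E1 = 1/3 - 2*0.27/196 = 0.330578 GPa^-1
1/Ex = 0.0625/196 + 0.5625/7 + 0.330578*0.1875 = 0.1426594 GPa^-1
Ex = 7.01 GPa

7.01 GPa


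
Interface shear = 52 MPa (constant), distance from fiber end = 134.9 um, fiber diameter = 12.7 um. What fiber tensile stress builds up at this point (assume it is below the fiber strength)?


Force balance: sigma_f * (pi*d^2/4) = tau * (pi*d) * x  ->  sigma_f = 4 * tau * x / d
sigma_f = 4 * 52 * 134.9 / 12.7 = 2209.4 MPa

2209.4 MPa


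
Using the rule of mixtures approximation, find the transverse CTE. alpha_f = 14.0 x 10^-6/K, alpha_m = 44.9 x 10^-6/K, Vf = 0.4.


alpha_2 = alpha_f*Vf + alpha_m*(1-Vf) = 14.0*0.4 + 44.9*0.6 = 32.5 x 10^-6/K

32.5 x 10^-6/K


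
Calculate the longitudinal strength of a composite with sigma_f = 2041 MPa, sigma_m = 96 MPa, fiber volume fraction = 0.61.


sigma_1 = sigma_f*Vf + sigma_m*(1-Vf) = 2041*0.61 + 96*0.39 = 1282.5 MPa

1282.5 MPa


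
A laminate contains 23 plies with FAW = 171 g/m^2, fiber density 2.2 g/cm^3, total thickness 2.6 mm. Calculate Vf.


Vf = n * FAW / (rho_f * h * 1000) = 23 * 171 / (2.2 * 2.6 * 1000) = 0.6876

0.6876


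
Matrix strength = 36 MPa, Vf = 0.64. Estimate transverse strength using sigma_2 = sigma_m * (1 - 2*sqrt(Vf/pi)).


factor = 1 - 2*sqrt(0.64/pi) = 0.0973
sigma_2 = 36 * 0.0973 = 3.5 MPa

3.5 MPa


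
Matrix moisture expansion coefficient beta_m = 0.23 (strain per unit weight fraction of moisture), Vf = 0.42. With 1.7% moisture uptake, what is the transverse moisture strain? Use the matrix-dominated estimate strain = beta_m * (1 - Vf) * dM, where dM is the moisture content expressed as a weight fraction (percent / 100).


dM = 1.7/100 = 0.017
strain = beta_m * (1-Vf) * dM = 0.23 * 0.58 * 0.017 = 0.0022678

0.0022678


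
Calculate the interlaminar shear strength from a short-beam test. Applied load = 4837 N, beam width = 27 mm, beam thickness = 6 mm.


ILSS = 3F/(4bh) = 3*4837/(4*27*6) = 22.39 MPa

22.39 MPa


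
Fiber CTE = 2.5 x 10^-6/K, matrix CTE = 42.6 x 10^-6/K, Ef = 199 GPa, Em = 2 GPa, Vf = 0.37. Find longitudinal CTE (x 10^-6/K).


E1 = Ef*Vf + Em*(1-Vf) = 74.89
alpha_1 = (alpha_f*Ef*Vf + alpha_m*Em*(1-Vf))/E1 = 3.17 x 10^-6/K

3.17 x 10^-6/K


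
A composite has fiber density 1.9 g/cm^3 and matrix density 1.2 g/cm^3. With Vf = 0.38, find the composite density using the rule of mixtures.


rho_c = rho_f*Vf + rho_m*(1-Vf) = 1.9*0.38 + 1.2*0.62 = 1.466 g/cm^3

1.466 g/cm^3


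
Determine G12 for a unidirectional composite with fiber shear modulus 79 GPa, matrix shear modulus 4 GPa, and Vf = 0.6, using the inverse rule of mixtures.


1/G12 = Vf/Gf + (1-Vf)/Gm = 0.6/79 + 0.4/4
G12 = 9.29 GPa

9.29 GPa


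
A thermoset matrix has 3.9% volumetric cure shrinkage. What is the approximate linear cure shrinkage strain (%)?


Linear shrinkage ≈ vol_shrink/3 = 3.9/3 = 1.3%

1.3%


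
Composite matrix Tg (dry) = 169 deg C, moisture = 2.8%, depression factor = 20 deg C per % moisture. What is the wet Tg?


Tg_wet = Tg_dry - k*moisture = 169 - 20*2.8 = 113.0 deg C

113.0 deg C


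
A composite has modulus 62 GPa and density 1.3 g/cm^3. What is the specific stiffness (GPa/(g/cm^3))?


Specific stiffness = E/rho = 62/1.3 = 47.7 GPa/(g/cm^3)

47.7 GPa/(g/cm^3)


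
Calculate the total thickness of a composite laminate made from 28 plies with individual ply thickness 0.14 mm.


h = n * t_ply = 28 * 0.14 = 3.92 mm

3.92 mm


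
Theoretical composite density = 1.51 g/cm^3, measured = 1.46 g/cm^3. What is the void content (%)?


Void% = (rho_theo - rho_actual)/rho_theo * 100 = (1.51 - 1.46)/1.51 * 100 = 3.31%

3.31%


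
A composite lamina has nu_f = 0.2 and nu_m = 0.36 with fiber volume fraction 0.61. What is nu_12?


nu_12 = nu_f*Vf + nu_m*(1-Vf) = 0.2*0.61 + 0.36*0.39 = 0.2624

0.2624


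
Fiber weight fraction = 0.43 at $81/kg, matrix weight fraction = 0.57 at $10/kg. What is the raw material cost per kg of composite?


Cost = cost_f*Wf + cost_m*Wm = 81*0.43 + 10*0.57 = $40.53/kg

$40.53/kg


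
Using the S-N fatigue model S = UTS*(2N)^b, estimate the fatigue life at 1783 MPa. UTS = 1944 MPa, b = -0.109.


N = 0.5 * (S/UTS)^(1/b) = 0.5 * (1783/1944)^(1/-0.109) = 1.1051 cycles

1.1051 cycles


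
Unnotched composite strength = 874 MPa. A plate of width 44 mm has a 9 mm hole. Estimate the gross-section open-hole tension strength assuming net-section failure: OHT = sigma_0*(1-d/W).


OHT = sigma_0*(1-d/W) = 874*(1-9/44) = 695.2 MPa

695.2 MPa


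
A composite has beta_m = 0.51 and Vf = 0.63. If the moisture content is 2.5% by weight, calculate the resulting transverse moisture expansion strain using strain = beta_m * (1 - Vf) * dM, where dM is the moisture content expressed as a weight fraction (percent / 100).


dM = 2.5/100 = 0.025
strain = beta_m * (1-Vf) * dM = 0.51 * 0.37 * 0.025 = 0.0047175

0.0047175


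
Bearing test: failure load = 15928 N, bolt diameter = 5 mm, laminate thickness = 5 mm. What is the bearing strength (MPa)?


sigma_br = F/(d*h) = 15928/(5*5) = 637.1 MPa

637.1 MPa


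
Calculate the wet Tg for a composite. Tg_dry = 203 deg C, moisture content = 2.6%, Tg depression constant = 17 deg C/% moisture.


Tg_wet = Tg_dry - k*moisture = 203 - 17*2.6 = 158.8 deg C

158.8 deg C


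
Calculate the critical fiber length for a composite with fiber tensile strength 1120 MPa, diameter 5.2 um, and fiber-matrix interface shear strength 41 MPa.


Lc = sigma_f * d / (2 * tau_i) = 1120 * 5.2 / (2 * 41) = 71.0 um

71.0 um


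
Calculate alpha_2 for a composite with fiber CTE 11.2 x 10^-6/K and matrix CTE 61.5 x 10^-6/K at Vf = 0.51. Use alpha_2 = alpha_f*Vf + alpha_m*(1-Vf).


alpha_2 = alpha_f*Vf + alpha_m*(1-Vf) = 11.2*0.51 + 61.5*0.49 = 35.8 x 10^-6/K

35.8 x 10^-6/K


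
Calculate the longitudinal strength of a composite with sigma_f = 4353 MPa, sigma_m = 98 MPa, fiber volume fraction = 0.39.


sigma_1 = sigma_f*Vf + sigma_m*(1-Vf) = 4353*0.39 + 98*0.61 = 1757.5 MPa

1757.5 MPa


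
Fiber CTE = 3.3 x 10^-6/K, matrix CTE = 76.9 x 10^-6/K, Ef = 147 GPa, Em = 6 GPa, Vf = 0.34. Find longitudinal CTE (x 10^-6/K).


E1 = Ef*Vf + Em*(1-Vf) = 53.94
alpha_1 = (alpha_f*Ef*Vf + alpha_m*Em*(1-Vf))/E1 = 8.7 x 10^-6/K

8.7 x 10^-6/K


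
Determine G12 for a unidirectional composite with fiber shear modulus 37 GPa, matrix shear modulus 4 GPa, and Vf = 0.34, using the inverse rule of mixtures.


1/G12 = Vf/Gf + (1-Vf)/Gm = 0.34/37 + 0.66/4
G12 = 5.74 GPa

5.74 GPa


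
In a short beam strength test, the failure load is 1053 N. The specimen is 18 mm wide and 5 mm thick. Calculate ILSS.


ILSS = 3F/(4bh) = 3*1053/(4*18*5) = 8.78 MPa

8.78 MPa


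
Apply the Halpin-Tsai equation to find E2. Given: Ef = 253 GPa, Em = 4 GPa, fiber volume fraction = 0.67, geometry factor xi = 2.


eta = (Ef/Em - 1)/(Ef/Em + xi) = (63.25 - 1)/(63.25 + 2) = 0.954
E2 = Em*(1+xi*eta*Vf)/(1-eta*Vf) = 25.26 GPa

25.26 GPa


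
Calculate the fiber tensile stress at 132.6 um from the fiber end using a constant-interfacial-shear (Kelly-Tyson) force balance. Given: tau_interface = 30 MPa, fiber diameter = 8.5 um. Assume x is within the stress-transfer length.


Force balance: sigma_f * (pi*d^2/4) = tau * (pi*d) * x  ->  sigma_f = 4 * tau * x / d
sigma_f = 4 * 30 * 132.6 / 8.5 = 1872.0 MPa

1872.0 MPa


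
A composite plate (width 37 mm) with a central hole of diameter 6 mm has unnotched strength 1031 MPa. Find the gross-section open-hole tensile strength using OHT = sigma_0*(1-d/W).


OHT = sigma_0*(1-d/W) = 1031*(1-6/37) = 863.8 MPa

863.8 MPa


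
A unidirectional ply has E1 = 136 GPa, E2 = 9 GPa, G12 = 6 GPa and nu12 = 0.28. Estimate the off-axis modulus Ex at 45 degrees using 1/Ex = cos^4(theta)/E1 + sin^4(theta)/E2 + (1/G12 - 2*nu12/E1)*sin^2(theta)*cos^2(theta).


cos^4(45) = 0.25, sin^4(45) = 0.25, sin^2(45)*cos^2(45) = 0.25
1/G12 - 2*nu12/E1 = 1/6 - 2*0.28/136 = 0.162549 GPa^-1
1/Ex = 0.25/136 + 0.25/9 + 0.162549*0.25 = 0.0702533 GPa^-1
Ex = 14.23 GPa

14.23 GPa


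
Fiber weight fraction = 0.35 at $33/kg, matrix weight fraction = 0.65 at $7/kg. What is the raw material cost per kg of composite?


Cost = cost_f*Wf + cost_m*Wm = 33*0.35 + 7*0.65 = $16.1/kg

$16.1/kg


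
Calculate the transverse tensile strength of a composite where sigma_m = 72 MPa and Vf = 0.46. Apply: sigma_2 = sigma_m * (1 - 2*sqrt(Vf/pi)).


factor = 1 - 2*sqrt(0.46/pi) = 0.2347
sigma_2 = 72 * 0.2347 = 16.9 MPa

16.9 MPa


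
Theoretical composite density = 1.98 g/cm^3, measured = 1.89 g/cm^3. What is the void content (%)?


Void% = (rho_theo - rho_actual)/rho_theo * 100 = (1.98 - 1.89)/1.98 * 100 = 4.55%

4.55%


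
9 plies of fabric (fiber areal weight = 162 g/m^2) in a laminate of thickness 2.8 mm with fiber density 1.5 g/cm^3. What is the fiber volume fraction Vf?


Vf = n * FAW / (rho_f * h * 1000) = 9 * 162 / (1.5 * 2.8 * 1000) = 0.3471

0.3471


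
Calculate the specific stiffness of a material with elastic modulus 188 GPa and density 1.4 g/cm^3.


Specific stiffness = E/rho = 188/1.4 = 134.3 GPa/(g/cm^3)

134.3 GPa/(g/cm^3)


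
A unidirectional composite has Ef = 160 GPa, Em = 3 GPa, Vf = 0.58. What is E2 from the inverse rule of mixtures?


1/E2 = Vf/Ef + (1-Vf)/Em = 0.58/160 + 0.42/3
E2 = 6.96 GPa

6.96 GPa


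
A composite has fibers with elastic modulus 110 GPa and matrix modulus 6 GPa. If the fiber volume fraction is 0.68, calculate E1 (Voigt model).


E1 = Ef*Vf + Em*(1-Vf) = 110*0.68 + 6*0.32 = 76.72 GPa

76.72 GPa


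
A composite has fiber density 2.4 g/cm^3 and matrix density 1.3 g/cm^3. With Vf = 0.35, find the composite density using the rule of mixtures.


rho_c = rho_f*Vf + rho_m*(1-Vf) = 2.4*0.35 + 1.3*0.65 = 1.685 g/cm^3

1.685 g/cm^3


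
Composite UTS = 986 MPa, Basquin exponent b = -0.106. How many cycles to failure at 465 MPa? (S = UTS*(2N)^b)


N = 0.5 * (S/UTS)^(1/b) = 0.5 * (465/986)^(1/-0.106) = 600.4009 cycles

600.4009 cycles


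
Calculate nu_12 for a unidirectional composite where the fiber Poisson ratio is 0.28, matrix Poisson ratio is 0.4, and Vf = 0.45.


nu_12 = nu_f*Vf + nu_m*(1-Vf) = 0.28*0.45 + 0.4*0.55 = 0.346

0.346


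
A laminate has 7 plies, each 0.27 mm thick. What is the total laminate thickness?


h = n * t_ply = 7 * 0.27 = 1.89 mm

1.89 mm


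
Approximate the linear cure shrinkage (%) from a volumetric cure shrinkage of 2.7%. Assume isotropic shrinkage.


Linear shrinkage ≈ vol_shrink/3 = 2.7/3 = 0.9%

0.9%


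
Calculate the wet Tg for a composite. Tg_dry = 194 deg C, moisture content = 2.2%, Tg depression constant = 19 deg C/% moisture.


Tg_wet = Tg_dry - k*moisture = 194 - 19*2.2 = 152.2 deg C

152.2 deg C


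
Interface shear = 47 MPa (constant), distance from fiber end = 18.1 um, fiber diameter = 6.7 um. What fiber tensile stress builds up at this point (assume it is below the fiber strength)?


Force balance: sigma_f * (pi*d^2/4) = tau * (pi*d) * x  ->  sigma_f = 4 * tau * x / d
sigma_f = 4 * 47 * 18.1 / 6.7 = 507.9 MPa

507.9 MPa


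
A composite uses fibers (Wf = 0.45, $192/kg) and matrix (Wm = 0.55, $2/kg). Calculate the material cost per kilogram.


Cost = cost_f*Wf + cost_m*Wm = 192*0.45 + 2*0.55 = $87.5/kg

$87.5/kg


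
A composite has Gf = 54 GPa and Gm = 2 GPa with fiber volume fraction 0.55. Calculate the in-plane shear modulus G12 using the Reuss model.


1/G12 = Vf/Gf + (1-Vf)/Gm = 0.55/54 + 0.45/2
G12 = 4.25 GPa

4.25 GPa


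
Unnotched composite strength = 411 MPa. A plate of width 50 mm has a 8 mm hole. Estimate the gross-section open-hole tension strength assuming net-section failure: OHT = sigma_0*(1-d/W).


OHT = sigma_0*(1-d/W) = 411*(1-8/50) = 345.2 MPa

345.2 MPa


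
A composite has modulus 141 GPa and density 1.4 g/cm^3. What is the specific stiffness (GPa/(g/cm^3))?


Specific stiffness = E/rho = 141/1.4 = 100.7 GPa/(g/cm^3)

100.7 GPa/(g/cm^3)


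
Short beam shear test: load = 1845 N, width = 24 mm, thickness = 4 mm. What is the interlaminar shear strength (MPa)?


ILSS = 3F/(4bh) = 3*1845/(4*24*4) = 14.41 MPa

14.41 MPa


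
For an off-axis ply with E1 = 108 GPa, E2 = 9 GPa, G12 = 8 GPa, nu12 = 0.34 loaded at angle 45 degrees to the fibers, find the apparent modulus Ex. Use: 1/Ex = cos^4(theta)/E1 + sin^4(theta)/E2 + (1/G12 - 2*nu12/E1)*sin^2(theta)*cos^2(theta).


cos^4(45) = 0.25, sin^4(45) = 0.25, sin^2(45)*cos^2(45) = 0.25
1/G12 - 2*nu12/E1 = 1/8 - 2*0.34/108 = 0.118704 GPa^-1
1/Ex = 0.25/108 + 0.25/9 + 0.118704*0.25 = 0.0597685 GPa^-1
Ex = 16.73 GPa

16.73 GPa


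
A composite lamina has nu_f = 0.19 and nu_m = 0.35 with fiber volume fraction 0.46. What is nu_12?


nu_12 = nu_f*Vf + nu_m*(1-Vf) = 0.19*0.46 + 0.35*0.54 = 0.2764

0.2764


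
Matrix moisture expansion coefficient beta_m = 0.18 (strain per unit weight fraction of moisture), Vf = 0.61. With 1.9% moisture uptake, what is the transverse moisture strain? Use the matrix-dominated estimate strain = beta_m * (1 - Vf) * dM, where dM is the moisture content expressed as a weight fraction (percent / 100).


dM = 1.9/100 = 0.019
strain = beta_m * (1-Vf) * dM = 0.18 * 0.39 * 0.019 = 0.0013338

0.0013338


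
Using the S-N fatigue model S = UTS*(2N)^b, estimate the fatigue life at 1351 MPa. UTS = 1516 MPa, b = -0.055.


N = 0.5 * (S/UTS)^(1/b) = 0.5 * (1351/1516)^(1/-0.055) = 4.0631 cycles

4.0631 cycles


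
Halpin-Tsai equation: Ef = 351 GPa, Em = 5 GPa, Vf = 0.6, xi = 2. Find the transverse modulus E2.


eta = (Ef/Em - 1)/(Ef/Em + xi) = (70.2 - 1)/(70.2 + 2) = 0.9584
E2 = Em*(1+xi*eta*Vf)/(1-eta*Vf) = 25.3 GPa

25.3 GPa


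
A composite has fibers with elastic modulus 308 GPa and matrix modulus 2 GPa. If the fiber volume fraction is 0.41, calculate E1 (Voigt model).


E1 = Ef*Vf + Em*(1-Vf) = 308*0.41 + 2*0.59 = 127.46 GPa

127.46 GPa


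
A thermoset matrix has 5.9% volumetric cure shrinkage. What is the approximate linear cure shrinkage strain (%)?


Linear shrinkage ≈ vol_shrink/3 = 5.9/3 = 1.967%

1.967%


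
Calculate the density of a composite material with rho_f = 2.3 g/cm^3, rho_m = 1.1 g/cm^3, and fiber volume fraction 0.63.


rho_c = rho_f*Vf + rho_m*(1-Vf) = 2.3*0.63 + 1.1*0.37 = 1.856 g/cm^3

1.856 g/cm^3


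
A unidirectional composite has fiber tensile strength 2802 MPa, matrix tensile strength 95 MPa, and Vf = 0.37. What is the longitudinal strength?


sigma_1 = sigma_f*Vf + sigma_m*(1-Vf) = 2802*0.37 + 95*0.63 = 1096.6 MPa

1096.6 MPa


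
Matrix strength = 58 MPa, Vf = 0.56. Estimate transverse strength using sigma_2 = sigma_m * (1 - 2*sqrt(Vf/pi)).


factor = 1 - 2*sqrt(0.56/pi) = 0.1556
sigma_2 = 58 * 0.1556 = 9.02 MPa

9.02 MPa


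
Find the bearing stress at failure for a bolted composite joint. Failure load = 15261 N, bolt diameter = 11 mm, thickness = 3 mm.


sigma_br = F/(d*h) = 15261/(11*3) = 462.5 MPa

462.5 MPa


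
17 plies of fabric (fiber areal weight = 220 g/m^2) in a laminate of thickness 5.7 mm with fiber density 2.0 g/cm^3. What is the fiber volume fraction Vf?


Vf = n * FAW / (rho_f * h * 1000) = 17 * 220 / (2.0 * 5.7 * 1000) = 0.3281

0.3281


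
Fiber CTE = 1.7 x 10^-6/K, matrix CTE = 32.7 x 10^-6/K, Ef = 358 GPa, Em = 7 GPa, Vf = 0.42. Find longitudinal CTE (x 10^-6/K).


E1 = Ef*Vf + Em*(1-Vf) = 154.42
alpha_1 = (alpha_f*Ef*Vf + alpha_m*Em*(1-Vf))/E1 = 2.52 x 10^-6/K

2.52 x 10^-6/K


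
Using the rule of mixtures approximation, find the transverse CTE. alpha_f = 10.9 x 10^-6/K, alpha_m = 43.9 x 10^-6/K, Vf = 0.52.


alpha_2 = alpha_f*Vf + alpha_m*(1-Vf) = 10.9*0.52 + 43.9*0.48 = 26.7 x 10^-6/K

26.7 x 10^-6/K


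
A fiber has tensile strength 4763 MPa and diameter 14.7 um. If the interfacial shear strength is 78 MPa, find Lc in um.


Lc = sigma_f * d / (2 * tau_i) = 4763 * 14.7 / (2 * 78) = 448.8 um

448.8 um


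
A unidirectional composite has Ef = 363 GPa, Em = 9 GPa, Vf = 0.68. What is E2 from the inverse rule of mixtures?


1/E2 = Vf/Ef + (1-Vf)/Em = 0.68/363 + 0.32/9
E2 = 26.72 GPa

26.72 GPa


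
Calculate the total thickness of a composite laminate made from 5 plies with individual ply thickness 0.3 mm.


h = n * t_ply = 5 * 0.3 = 1.5 mm

1.5 mm


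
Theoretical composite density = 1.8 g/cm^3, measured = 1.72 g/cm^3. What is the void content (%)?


Void% = (rho_theo - rho_actual)/rho_theo * 100 = (1.8 - 1.72)/1.8 * 100 = 4.44%

4.44%


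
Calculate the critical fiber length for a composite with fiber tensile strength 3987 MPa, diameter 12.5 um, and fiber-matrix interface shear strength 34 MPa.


Lc = sigma_f * d / (2 * tau_i) = 3987 * 12.5 / (2 * 34) = 732.9 um

732.9 um


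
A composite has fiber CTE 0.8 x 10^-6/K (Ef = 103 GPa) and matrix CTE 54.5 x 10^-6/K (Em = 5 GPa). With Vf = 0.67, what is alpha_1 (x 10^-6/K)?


E1 = Ef*Vf + Em*(1-Vf) = 70.66
alpha_1 = (alpha_f*Ef*Vf + alpha_m*Em*(1-Vf))/E1 = 2.05 x 10^-6/K

2.05 x 10^-6/K


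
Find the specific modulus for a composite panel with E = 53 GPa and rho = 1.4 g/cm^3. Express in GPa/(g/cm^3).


Specific stiffness = E/rho = 53/1.4 = 37.9 GPa/(g/cm^3)

37.9 GPa/(g/cm^3)


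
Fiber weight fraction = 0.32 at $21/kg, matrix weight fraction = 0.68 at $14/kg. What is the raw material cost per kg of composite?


Cost = cost_f*Wf + cost_m*Wm = 21*0.32 + 14*0.68 = $16.24/kg

$16.24/kg


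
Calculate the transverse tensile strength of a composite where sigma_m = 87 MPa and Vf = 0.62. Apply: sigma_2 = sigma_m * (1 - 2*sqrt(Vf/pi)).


factor = 1 - 2*sqrt(0.62/pi) = 0.1115
sigma_2 = 87 * 0.1115 = 9.7 MPa

9.7 MPa


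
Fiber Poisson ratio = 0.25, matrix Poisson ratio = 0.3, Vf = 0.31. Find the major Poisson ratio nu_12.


nu_12 = nu_f*Vf + nu_m*(1-Vf) = 0.25*0.31 + 0.3*0.69 = 0.2845

0.2845


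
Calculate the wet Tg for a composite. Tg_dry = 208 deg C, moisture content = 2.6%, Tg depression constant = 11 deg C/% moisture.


Tg_wet = Tg_dry - k*moisture = 208 - 11*2.6 = 179.4 deg C

179.4 deg C


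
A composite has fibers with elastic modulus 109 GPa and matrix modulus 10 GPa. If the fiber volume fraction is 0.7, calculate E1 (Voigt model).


E1 = Ef*Vf + Em*(1-Vf) = 109*0.7 + 10*0.3 = 79.3 GPa

79.3 GPa


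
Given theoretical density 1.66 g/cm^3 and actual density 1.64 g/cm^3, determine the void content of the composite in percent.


Void% = (rho_theo - rho_actual)/rho_theo * 100 = (1.66 - 1.64)/1.66 * 100 = 1.2%

1.2%


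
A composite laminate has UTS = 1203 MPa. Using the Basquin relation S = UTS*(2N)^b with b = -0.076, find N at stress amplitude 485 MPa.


N = 0.5 * (S/UTS)^(1/b) = 0.5 * (485/1203)^(1/-0.076) = 77637.9042 cycles

77637.9042 cycles


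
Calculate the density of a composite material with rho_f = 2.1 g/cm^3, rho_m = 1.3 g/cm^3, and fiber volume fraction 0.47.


rho_c = rho_f*Vf + rho_m*(1-Vf) = 2.1*0.47 + 1.3*0.53 = 1.676 g/cm^3

1.676 g/cm^3


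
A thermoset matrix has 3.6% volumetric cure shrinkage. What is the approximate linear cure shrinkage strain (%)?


Linear shrinkage ≈ vol_shrink/3 = 3.6/3 = 1.2%

1.2%


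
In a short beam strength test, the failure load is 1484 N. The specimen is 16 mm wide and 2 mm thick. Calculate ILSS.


ILSS = 3F/(4bh) = 3*1484/(4*16*2) = 34.78 MPa

34.78 MPa


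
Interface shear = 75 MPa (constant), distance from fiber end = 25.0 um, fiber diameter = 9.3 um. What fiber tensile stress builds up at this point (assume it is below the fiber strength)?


Force balance: sigma_f * (pi*d^2/4) = tau * (pi*d) * x  ->  sigma_f = 4 * tau * x / d
sigma_f = 4 * 75 * 25.0 / 9.3 = 806.5 MPa

806.5 MPa


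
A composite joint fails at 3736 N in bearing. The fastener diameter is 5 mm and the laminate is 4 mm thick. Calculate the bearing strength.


sigma_br = F/(d*h) = 3736/(5*4) = 186.8 MPa

186.8 MPa


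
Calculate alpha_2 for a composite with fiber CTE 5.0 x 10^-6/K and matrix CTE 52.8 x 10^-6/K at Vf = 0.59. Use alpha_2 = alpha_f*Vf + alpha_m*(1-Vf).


alpha_2 = alpha_f*Vf + alpha_m*(1-Vf) = 5.0*0.59 + 52.8*0.41 = 24.6 x 10^-6/K

24.6 x 10^-6/K


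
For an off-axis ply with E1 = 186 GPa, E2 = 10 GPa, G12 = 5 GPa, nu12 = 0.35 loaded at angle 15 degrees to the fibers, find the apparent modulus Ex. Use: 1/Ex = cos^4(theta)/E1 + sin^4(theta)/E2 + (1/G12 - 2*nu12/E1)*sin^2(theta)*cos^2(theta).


cos^4(15) = 0.870513, sin^4(15) = 0.004487, sin^2(15)*cos^2(15) = 0.0625
1/G12 - 2*nu12/E1 = 1/5 - 2*0.35/186 = 0.196237 GPa^-1
1/Ex = 0.870513/186 + 0.004487/10 + 0.196237*0.0625 = 0.0173937 GPa^-1
Ex = 57.49 GPa

57.49 GPa


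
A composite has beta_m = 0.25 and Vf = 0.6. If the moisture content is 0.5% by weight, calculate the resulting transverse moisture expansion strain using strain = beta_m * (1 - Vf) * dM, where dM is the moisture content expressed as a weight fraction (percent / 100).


dM = 0.5/100 = 0.005
strain = beta_m * (1-Vf) * dM = 0.25 * 0.4 * 0.005 = 0.0005

0.0005


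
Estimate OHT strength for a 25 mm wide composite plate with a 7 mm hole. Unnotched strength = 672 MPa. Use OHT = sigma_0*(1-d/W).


OHT = sigma_0*(1-d/W) = 672*(1-7/25) = 483.8 MPa

483.8 MPa


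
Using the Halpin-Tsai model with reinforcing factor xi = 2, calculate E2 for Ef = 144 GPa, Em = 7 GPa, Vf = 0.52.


eta = (Ef/Em - 1)/(Ef/Em + xi) = (20.5714 - 1)/(20.5714 + 2) = 0.8671
E2 = Em*(1+xi*eta*Vf)/(1-eta*Vf) = 24.24 GPa

24.24 GPa


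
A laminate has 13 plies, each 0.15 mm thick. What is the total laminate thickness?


h = n * t_ply = 13 * 0.15 = 1.95 mm

1.95 mm


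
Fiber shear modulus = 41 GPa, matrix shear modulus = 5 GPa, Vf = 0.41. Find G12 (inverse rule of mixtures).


1/G12 = Vf/Gf + (1-Vf)/Gm = 0.41/41 + 0.59/5
G12 = 7.81 GPa

7.81 GPa


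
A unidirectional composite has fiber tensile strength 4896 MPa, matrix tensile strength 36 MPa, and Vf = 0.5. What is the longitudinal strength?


sigma_1 = sigma_f*Vf + sigma_m*(1-Vf) = 4896*0.5 + 36*0.5 = 2466.0 MPa

2466.0 MPa


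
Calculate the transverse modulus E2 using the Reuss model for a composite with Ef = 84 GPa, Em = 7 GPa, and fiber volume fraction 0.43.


1/E2 = Vf/Ef + (1-Vf)/Em = 0.43/84 + 0.57/7
E2 = 11.55 GPa

11.55 GPa


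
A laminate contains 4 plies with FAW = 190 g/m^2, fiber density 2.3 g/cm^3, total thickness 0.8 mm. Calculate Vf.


Vf = n * FAW / (rho_f * h * 1000) = 4 * 190 / (2.3 * 0.8 * 1000) = 0.413

0.413


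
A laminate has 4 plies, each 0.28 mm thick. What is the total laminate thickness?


h = n * t_ply = 4 * 0.28 = 1.12 mm

1.12 mm


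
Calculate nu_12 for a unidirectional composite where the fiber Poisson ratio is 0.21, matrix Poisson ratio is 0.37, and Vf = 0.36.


nu_12 = nu_f*Vf + nu_m*(1-Vf) = 0.21*0.36 + 0.37*0.64 = 0.3124

0.3124


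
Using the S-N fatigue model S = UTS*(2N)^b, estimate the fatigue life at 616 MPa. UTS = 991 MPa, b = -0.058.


N = 0.5 * (S/UTS)^(1/b) = 0.5 * (616/991)^(1/-0.058) = 1816.3233 cycles

1816.3233 cycles


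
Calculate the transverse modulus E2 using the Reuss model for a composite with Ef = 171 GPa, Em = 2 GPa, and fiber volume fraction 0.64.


1/E2 = Vf/Ef + (1-Vf)/Em = 0.64/171 + 0.36/2
E2 = 5.44 GPa

5.44 GPa


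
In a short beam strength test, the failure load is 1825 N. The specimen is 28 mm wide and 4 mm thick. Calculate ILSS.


ILSS = 3F/(4bh) = 3*1825/(4*28*4) = 12.22 MPa

12.22 MPa


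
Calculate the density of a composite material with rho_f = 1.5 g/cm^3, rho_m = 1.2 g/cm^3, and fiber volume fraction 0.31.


rho_c = rho_f*Vf + rho_m*(1-Vf) = 1.5*0.31 + 1.2*0.69 = 1.293 g/cm^3

1.293 g/cm^3


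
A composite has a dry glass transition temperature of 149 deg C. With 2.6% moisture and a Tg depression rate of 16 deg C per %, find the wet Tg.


Tg_wet = Tg_dry - k*moisture = 149 - 16*2.6 = 107.4 deg C

107.4 deg C


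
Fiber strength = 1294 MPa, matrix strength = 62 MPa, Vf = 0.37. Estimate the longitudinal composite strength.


sigma_1 = sigma_f*Vf + sigma_m*(1-Vf) = 1294*0.37 + 62*0.63 = 517.8 MPa

517.8 MPa


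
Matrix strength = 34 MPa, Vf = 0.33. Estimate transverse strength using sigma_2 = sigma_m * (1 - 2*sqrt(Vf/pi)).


factor = 1 - 2*sqrt(0.33/pi) = 0.3518
sigma_2 = 34 * 0.3518 = 11.96 MPa

11.96 MPa


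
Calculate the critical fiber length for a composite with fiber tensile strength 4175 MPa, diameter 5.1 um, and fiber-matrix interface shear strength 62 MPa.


Lc = sigma_f * d / (2 * tau_i) = 4175 * 5.1 / (2 * 62) = 171.7 um

171.7 um


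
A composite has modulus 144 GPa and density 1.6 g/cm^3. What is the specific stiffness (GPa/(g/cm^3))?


Specific stiffness = E/rho = 144/1.6 = 90.0 GPa/(g/cm^3)

90.0 GPa/(g/cm^3)


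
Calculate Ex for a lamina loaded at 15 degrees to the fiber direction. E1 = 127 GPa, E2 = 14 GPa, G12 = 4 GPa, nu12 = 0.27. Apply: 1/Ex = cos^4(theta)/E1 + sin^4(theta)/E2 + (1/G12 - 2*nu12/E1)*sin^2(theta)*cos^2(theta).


cos^4(15) = 0.870513, sin^4(15) = 0.004487, sin^2(15)*cos^2(15) = 0.0625
1/G12 - 2*nu12/E1 = 1/4 - 2*0.27/127 = 0.245748 GPa^-1
1/Ex = 0.870513/127 + 0.004487/14 + 0.245748*0.0625 = 0.0225342 GPa^-1
Ex = 44.38 GPa

44.38 GPa


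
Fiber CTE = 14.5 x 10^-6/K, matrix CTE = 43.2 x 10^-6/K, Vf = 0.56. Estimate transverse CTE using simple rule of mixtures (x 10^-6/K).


alpha_2 = alpha_f*Vf + alpha_m*(1-Vf) = 14.5*0.56 + 43.2*0.44 = 27.1 x 10^-6/K

27.1 x 10^-6/K


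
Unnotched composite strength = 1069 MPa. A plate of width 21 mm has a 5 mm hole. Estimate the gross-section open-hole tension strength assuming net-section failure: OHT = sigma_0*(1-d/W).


OHT = sigma_0*(1-d/W) = 1069*(1-5/21) = 814.5 MPa

814.5 MPa


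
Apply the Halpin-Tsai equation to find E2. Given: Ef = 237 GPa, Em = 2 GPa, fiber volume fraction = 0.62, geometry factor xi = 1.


eta = (Ef/Em - 1)/(Ef/Em + xi) = (118.5 - 1)/(118.5 + 1) = 0.9833
E2 = Em*(1+xi*eta*Vf)/(1-eta*Vf) = 8.25 GPa

8.25 GPa


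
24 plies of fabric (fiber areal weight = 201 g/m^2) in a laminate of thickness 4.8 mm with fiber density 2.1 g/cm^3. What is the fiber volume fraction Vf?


Vf = n * FAW / (rho_f * h * 1000) = 24 * 201 / (2.1 * 4.8 * 1000) = 0.4786

0.4786


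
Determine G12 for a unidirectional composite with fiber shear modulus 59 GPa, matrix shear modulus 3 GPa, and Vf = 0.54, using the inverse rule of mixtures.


1/G12 = Vf/Gf + (1-Vf)/Gm = 0.54/59 + 0.46/3
G12 = 6.15 GPa

6.15 GPa


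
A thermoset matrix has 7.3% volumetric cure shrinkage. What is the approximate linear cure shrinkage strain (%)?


Linear shrinkage ≈ vol_shrink/3 = 7.3/3 = 2.433%

2.433%


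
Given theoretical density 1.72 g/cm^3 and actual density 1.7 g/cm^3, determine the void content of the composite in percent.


Void% = (rho_theo - rho_actual)/rho_theo * 100 = (1.72 - 1.7)/1.72 * 100 = 1.16%

1.16%


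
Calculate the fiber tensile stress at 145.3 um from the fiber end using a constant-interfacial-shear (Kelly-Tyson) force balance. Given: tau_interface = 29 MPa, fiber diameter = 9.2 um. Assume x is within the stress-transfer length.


Force balance: sigma_f * (pi*d^2/4) = tau * (pi*d) * x  ->  sigma_f = 4 * tau * x / d
sigma_f = 4 * 29 * 145.3 / 9.2 = 1832.0 MPa

1832.0 MPa


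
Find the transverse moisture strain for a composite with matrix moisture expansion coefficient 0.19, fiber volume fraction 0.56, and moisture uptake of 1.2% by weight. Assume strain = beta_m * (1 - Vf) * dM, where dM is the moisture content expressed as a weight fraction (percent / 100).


dM = 1.2/100 = 0.012
strain = beta_m * (1-Vf) * dM = 0.19 * 0.44 * 0.012 = 0.0010032

0.0010032


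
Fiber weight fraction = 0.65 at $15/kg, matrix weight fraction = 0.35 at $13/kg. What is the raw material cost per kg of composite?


Cost = cost_f*Wf + cost_m*Wm = 15*0.65 + 13*0.35 = $14.3/kg

$14.3/kg


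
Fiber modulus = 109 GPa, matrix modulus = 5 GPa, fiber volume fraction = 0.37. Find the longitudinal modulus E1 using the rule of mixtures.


E1 = Ef*Vf + Em*(1-Vf) = 109*0.37 + 5*0.63 = 43.48 GPa

43.48 GPa


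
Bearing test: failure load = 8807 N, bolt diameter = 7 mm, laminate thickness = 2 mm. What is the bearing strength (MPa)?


sigma_br = F/(d*h) = 8807/(7*2) = 629.1 MPa

629.1 MPa


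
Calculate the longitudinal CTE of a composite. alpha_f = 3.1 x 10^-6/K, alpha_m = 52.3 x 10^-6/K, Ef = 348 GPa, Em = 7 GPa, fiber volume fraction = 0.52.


E1 = Ef*Vf + Em*(1-Vf) = 184.32
alpha_1 = (alpha_f*Ef*Vf + alpha_m*Em*(1-Vf))/E1 = 4.0 x 10^-6/K

4.0 x 10^-6/K


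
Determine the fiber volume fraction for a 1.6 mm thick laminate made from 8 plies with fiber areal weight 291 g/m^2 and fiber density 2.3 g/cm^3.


Vf = n * FAW / (rho_f * h * 1000) = 8 * 291 / (2.3 * 1.6 * 1000) = 0.6326

0.6326


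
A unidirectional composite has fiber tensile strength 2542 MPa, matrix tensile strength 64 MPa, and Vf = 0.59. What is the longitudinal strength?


sigma_1 = sigma_f*Vf + sigma_m*(1-Vf) = 2542*0.59 + 64*0.41 = 1526.0 MPa

1526.0 MPa


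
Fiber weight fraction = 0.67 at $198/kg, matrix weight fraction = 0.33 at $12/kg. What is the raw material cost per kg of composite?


Cost = cost_f*Wf + cost_m*Wm = 198*0.67 + 12*0.33 = $136.62/kg

$136.62/kg


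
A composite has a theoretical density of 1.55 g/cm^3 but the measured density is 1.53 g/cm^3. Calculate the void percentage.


Void% = (rho_theo - rho_actual)/rho_theo * 100 = (1.55 - 1.53)/1.55 * 100 = 1.29%

1.29%


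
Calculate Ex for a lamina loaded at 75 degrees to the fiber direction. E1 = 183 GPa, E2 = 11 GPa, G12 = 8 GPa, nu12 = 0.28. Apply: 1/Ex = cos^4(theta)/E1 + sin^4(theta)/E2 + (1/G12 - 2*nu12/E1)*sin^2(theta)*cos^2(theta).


cos^4(75) = 0.004487, sin^4(75) = 0.870513, sin^2(75)*cos^2(75) = 0.0625
1/G12 - 2*nu12/E1 = 1/8 - 2*0.28/183 = 0.12194 GPa^-1
1/Ex = 0.004487/183 + 0.870513/11 + 0.12194*0.0625 = 0.0867833 GPa^-1
Ex = 11.52 GPa

11.52 GPa


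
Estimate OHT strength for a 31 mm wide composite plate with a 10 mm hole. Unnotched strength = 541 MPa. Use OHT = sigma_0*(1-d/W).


OHT = sigma_0*(1-d/W) = 541*(1-10/31) = 366.5 MPa

366.5 MPa


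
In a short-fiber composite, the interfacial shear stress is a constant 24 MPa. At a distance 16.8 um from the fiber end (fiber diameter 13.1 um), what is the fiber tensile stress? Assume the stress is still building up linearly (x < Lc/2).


Force balance: sigma_f * (pi*d^2/4) = tau * (pi*d) * x  ->  sigma_f = 4 * tau * x / d
sigma_f = 4 * 24 * 16.8 / 13.1 = 123.1 MPa

123.1 MPa


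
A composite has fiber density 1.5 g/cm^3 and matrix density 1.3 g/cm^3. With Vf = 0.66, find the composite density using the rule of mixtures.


rho_c = rho_f*Vf + rho_m*(1-Vf) = 1.5*0.66 + 1.3*0.34 = 1.432 g/cm^3

1.432 g/cm^3
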